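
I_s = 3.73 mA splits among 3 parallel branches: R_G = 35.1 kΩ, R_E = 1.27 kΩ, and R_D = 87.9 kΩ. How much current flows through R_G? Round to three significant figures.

I ≈ 0.128 mA

Conductances: ΣG = 1/35.1 + 1/1.27 + 1/87.9 = 0.8273 (1/kΩ).
R_G takes the fraction G_k/ΣG = 0.02849/0.8273 = 0.03444, so I = 3.73 × 0.03444 = 0.1285 mA.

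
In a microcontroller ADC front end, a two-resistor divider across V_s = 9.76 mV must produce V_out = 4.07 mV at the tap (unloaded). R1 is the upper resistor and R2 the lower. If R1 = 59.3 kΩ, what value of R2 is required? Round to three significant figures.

R2 ≈ 42.4 kΩ

V_out/V_s = R2/(R1+R2) = 0.4170.
Rearranging, R2 = R1·k/(1−k) = 59.3 × 0.7153 = 42.42 kΩ.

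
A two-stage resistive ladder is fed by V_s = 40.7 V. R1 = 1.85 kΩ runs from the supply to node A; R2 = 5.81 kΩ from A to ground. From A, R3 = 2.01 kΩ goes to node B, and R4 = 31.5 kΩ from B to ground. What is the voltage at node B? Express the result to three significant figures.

V_B ≈ 27.9 V

Looking into the second stage from A: R3 + R4 = 33.51 kΩ appears in parallel with R2.
R2 ‖ (R3+R4) = 4.952 kΩ.
So V_A = 40.7 × 0.7280 = 29.63 V.
V_B = V_A × 0.9400 = 27.85 V.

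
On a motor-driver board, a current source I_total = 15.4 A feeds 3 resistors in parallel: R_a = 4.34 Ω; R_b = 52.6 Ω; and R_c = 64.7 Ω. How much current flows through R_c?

ΣG = 1/4.34 + 1/52.6 + 1/64.7 = 0.2649.
Current divider: I(R_c) = I_total · G_k/ΣG = 15.4 × (0.01546/0.2649) = 15.4 × 0.05835 = 0.8986 A.

I ≈ 0.899 A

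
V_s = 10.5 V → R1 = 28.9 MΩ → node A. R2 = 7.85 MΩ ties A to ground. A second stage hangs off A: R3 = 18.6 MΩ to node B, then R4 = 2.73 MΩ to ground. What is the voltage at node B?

V_B ≈ 0.223 V

The second stage (R3 + R4 = 21.33 MΩ) loads node A in parallel with R2.
Effective lower resistance at A: R2 ‖ 21.33 = 5.738 MΩ.
First divider: V_A = V_s · 5.738/(28.9 + 5.738) = 1.739 V.
Stage 2 is unloaded, so V_B = V_A · R4/(R3+R4) = 1.739 × 2.73/21.33 = 0.2226 V.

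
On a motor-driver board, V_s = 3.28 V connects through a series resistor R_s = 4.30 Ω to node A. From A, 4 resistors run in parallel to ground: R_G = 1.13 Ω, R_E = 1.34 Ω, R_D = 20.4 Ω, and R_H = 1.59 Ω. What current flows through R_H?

I ≈ 0.189 A

Equivalent of the parallel group: R_p = 0.4331 Ω.
V_A = 3.28 × 0.4331/4.733 = 0.3001 V.
Branch current I = V_A/R_H = 0.3001/1.59 = 0.1887 A.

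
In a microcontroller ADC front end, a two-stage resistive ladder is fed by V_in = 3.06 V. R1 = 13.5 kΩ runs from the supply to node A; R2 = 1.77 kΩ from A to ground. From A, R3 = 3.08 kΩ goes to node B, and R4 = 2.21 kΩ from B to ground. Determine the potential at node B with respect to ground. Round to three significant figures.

V_B ≈ 0.114 V

The second stage (R3 + R4 = 5.290 kΩ) loads node A in parallel with R2.
Effective lower resistance at A: R2 ‖ 5.290 = 1.326 kΩ.
So V_A = 3.06 × 0.08945 = 0.2737 V.
V_B = V_A × 0.4178 = 0.1144 V.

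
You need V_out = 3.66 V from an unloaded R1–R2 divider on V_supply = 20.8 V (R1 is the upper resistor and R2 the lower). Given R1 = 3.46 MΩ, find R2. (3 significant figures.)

R2 ≈ 0.739 MΩ

V_out/V_supply = R2/(R1+R2) = 0.1760.
Rearranging, R2 = R1·k/(1−k) = 3.46 × 0.2135 = 0.7388 MΩ.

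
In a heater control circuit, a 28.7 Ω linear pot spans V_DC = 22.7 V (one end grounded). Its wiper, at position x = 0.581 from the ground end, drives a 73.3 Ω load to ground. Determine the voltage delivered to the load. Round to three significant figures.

V_out ≈ 12.0 V

Lower segment x·R_p = 16.67 Ω; upper segment (1−x)·R_p = 12.03 Ω.
(x·R_p) ‖ R_L = 13.58 Ω.
V_out = 22.7 × 13.58/(12.03 + 13.58) = 12.04 V.
(Unloaded: V_out = x·V_DC = 13.2 V.)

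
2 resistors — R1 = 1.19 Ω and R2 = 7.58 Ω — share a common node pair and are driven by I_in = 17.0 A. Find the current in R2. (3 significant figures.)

I ≈ 2.31 A

For two parallel branches, I_k = I_in · (other R)/(sum of R).
I(R2) = 17.0 × 1.19/(1.19 + 7.58) = 17.0 × 0.1357 = 2.307 A.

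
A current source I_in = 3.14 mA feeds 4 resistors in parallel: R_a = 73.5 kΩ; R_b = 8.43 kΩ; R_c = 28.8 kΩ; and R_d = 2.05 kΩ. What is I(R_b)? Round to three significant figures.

Total conductance ΣG = 1/73.5 + 1/8.43 + 1/28.8 + 1/2.05 = 0.6548 (units of 1/kΩ).
Current divider: I(R_b) = I_in · G_k/ΣG = 3.14 × (0.1186/0.6548) = 3.14 × 0.1812 = 0.5689 mA.

I ≈ 0.569 mA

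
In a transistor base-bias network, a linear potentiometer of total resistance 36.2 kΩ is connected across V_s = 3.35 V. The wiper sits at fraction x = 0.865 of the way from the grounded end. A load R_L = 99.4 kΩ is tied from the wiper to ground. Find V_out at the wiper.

V_out ≈ 2.78 V

The pot divides into 4.887 kΩ above the wiper and 31.31 kΩ below.
(x·R_p) ‖ R_L = 23.81 kΩ.
Then V_out = V_s · 23.81/(4.887 + 23.81) = 2.780 V.
(Unloaded: V_out = x·V_s = 2.90 V.)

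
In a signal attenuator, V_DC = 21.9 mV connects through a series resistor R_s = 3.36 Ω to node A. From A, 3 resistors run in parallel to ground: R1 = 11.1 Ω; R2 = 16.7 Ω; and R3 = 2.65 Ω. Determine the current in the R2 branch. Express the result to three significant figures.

Parallel bank: R_p = 1/(1/11.1 + 1/16.7 + 1/2.65) = 1.896 Ω.
V_A = 21.9 × 1.896/5.256 = 7.901 mV.
I(R2) = V_A / R2 = 7.901/16.7 = 0.4731 mA.
(Equivalently: I_total = 4.166 mA, then current-divider fraction G_k/ΣG = 0.1136.)

I ≈ 0.473 mA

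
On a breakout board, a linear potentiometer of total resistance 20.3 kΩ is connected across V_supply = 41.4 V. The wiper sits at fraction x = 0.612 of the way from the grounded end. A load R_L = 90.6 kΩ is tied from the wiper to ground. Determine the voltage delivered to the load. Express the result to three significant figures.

Lower segment x·R_p = 12.42 kΩ; upper segment (1−x)·R_p = 7.876 kΩ.
R_L loads the lower segment: effective lower R = 10.93 kΩ.
V_out = 41.4 × 10.93/(7.876 + 10.93) = 24.06 V.

V_out ≈ 24.1 V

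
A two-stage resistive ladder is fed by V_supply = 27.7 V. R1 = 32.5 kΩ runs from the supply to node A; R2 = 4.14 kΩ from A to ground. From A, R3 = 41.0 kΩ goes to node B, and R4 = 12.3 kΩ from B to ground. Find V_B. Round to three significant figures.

Node A sees R2 in parallel with the series input of stage 2, R3 + R4 = 53.30 kΩ.
Effective lower resistance at A: R2 ‖ 53.30 = 3.842 kΩ.
So V_A = 27.7 × 0.1057 = 2.928 V.
V_B = V_A × 0.2308 = 0.6757 V.

V_B ≈ 0.676 V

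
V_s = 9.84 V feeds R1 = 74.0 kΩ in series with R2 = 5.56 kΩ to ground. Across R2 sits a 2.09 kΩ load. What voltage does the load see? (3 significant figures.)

V_out ≈ 0.198 V

The load sits in parallel with R2, giving an effective lower resistance R2' = R2·R_L/(R2+R_L) = 1.519 kΩ.
Voltage divider with the loaded lower leg: V_out = 9.84 × 1.519/(74.0 + 1.519) = 9.84 × 0.02011 = 0.1979 V.
(Unloaded it would be 0.688 V; the load pulls it down.)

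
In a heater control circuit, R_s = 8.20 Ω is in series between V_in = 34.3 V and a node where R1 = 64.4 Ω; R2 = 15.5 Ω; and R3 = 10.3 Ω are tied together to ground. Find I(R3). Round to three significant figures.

Equivalent of the parallel group: R_p = 5.646 Ω.
V_A = 34.3 × 5.646/13.85 = 13.99 V.
I(R3) = V_A / R3 = 13.99/10.3 = 1.358 A.
(Equivalently: I_total = 2.477 A, then current-divider fraction G_k/ΣG = 0.5481.)

I ≈ 1.36 A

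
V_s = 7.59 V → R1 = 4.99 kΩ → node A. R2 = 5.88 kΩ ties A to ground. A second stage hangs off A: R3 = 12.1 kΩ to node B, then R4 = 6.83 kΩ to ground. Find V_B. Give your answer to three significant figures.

V_B ≈ 1.30 V

Looking into the second stage from A: R3 + R4 = 18.93 kΩ appears in parallel with R2.
R2 ‖ (R3+R4) = 4.486 kΩ.
So V_A = 7.59 × 0.4734 = 3.593 V.
V_B = V_A × 0.3608 = 1.296 V.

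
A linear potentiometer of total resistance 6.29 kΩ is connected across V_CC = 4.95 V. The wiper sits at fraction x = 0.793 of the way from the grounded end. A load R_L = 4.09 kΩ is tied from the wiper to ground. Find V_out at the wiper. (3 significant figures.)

Lower segment x·R_p = 4.988 kΩ; upper segment (1−x)·R_p = 1.302 kΩ.
Lower segment in parallel with the load: 4.988 ‖ 4.09 = 2.247 kΩ.
Then V_out = V_CC · 2.247/(1.302 + 2.247) = 3.134 V.

V_out ≈ 3.13 V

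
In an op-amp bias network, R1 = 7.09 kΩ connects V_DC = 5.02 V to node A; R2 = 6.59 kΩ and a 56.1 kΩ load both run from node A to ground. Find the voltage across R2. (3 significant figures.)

First combine the lower leg with the load: R2 ‖ R_L = 5.897 kΩ.
Then V_out = V_DC · R2'/(R1 + R2') = 5.02 × 5.897/12.99 = 2.279 V.
(Unloaded it would be 2.42 V; the load pulls it down.)

V_out ≈ 2.28 V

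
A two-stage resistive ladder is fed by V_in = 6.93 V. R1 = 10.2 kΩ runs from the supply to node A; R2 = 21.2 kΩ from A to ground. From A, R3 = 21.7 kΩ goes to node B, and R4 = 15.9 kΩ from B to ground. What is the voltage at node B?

The second stage (R3 + R4 = 37.60 kΩ) loads node A in parallel with R2.
R2 ‖ (R3+R4) = 13.56 kΩ.
So V_A = 6.93 × 0.5706 = 3.955 V.
V_B = V_A × 0.4229 = 1.672 V.

V_B ≈ 1.67 V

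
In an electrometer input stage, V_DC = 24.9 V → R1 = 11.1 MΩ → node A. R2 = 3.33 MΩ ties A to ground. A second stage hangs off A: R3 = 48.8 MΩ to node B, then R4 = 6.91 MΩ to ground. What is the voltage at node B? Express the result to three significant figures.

Looking into the second stage from A: R3 + R4 = 55.71 MΩ appears in parallel with R2.
R2 ‖ (R3+R4) = 3.142 MΩ.
So V_A = 24.9 × 0.2206 = 5.494 V.
Stage 2 is unloaded, so V_B = V_A · R4/(R3+R4) = 5.494 × 6.91/55.71 = 0.6814 V.

V_B ≈ 0.681 V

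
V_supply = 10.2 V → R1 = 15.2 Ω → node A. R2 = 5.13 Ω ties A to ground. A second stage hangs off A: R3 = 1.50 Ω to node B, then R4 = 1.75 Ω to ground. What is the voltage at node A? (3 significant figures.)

V_A ≈ 1.18 V

Node A sees R2 in parallel with the series input of stage 2, R3 + R4 = 3.250 Ω.
R2 ‖ (R3+R4) = 1.990 Ω.
First divider: V_A = V_supply · 1.990/(15.2 + 1.990) = 1.181 V.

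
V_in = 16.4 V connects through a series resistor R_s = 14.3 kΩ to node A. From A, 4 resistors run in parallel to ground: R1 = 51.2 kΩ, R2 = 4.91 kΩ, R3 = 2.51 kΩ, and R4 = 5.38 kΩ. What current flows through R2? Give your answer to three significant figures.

Equivalent of the parallel group: R_p = 1.238 kΩ.
V_A = 16.4 × 1.238/15.54 = 1.307 V.
I(R2) = V_A / R2 = 1.307/4.91 = 0.2662 mA.
(Check via current divider: I_total = 1.055 mA; share G_k/ΣG = 0.2522 → same result.)

I ≈ 0.266 mA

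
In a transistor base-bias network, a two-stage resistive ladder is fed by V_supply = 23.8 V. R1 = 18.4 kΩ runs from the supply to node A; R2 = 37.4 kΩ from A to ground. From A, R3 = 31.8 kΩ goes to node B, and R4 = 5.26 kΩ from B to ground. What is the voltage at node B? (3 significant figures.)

V_B ≈ 1.70 V

Node A sees R2 in parallel with the series input of stage 2, R3 + R4 = 37.06 kΩ.
R2 ‖ (R3+R4) = 18.61 kΩ.
V_A = 23.8 × 18.61/(18.4 + 18.61) = 11.97 V.
Then the unloaded second divider: V_B = V_A × R4/(R3+R4) = 11.97 × 0.1419 = 1.699 V.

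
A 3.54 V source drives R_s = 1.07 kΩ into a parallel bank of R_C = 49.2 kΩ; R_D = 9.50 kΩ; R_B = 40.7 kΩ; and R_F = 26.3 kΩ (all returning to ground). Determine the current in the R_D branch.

Equivalent of the parallel group: R_p = 5.314 kΩ.
V_A by voltage divider: V_A = 3.54 × 5.314/(1.07 + 5.314) = 2.947 V.
I(R_D) = V_A / R_D = 2.947/9.50 = 0.3102 mA.

I ≈ 0.310 mA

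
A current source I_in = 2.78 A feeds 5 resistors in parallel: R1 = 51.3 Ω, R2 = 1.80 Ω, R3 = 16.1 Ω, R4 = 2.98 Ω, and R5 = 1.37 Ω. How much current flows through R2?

I ≈ 0.907 A

Conductances: ΣG = 1/51.3 + 1/1.80 + 1/16.1 + 1/2.98 + 1/1.37 = 1.703 (1/Ω).
Current divider: I(R2) = I_in · G_k/ΣG = 2.78 × (0.5556/1.703) = 2.78 × 0.3263 = 0.9071 A.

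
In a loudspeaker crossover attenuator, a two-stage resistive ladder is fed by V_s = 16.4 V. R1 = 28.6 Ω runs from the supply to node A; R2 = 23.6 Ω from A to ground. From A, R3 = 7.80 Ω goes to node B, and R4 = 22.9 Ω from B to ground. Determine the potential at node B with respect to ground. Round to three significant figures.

V_B ≈ 3.89 V

Looking into the second stage from A: R3 + R4 = 30.70 Ω appears in parallel with R2.
R2 ‖ (R3+R4) = 13.34 Ω.
First divider: V_A = V_s · 13.34/(28.6 + 13.34) = 5.217 V.
V_B = V_A × 0.7459 = 3.892 V.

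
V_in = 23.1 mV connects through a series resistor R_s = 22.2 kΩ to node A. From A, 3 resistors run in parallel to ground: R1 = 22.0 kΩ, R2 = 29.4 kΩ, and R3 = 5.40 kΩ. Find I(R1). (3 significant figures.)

Combine the parallel branches: R_p = (1/22.0 + 1/29.4 + 1/5.40)⁻¹ = 3.779 kΩ.
V_A by voltage divider: V_A = 23.1 × 3.779/(22.2 + 3.779) = 3.360 mV.
I(R1) = V_A / R1 = 3.360/22.0 = 0.1527 µA.

I ≈ 0.153 µA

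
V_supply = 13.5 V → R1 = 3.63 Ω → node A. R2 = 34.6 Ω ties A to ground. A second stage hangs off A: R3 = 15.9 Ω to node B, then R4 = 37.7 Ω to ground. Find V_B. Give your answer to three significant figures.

V_B ≈ 8.10 V

The second stage (R3 + R4 = 53.60 Ω) loads node A in parallel with R2.
Effective lower resistance at A: R2 ‖ 53.60 = 21.03 Ω.
First divider: V_A = V_supply · 21.03/(3.63 + 21.03) = 11.51 V.
V_B = V_A × 0.7034 = 8.097 V.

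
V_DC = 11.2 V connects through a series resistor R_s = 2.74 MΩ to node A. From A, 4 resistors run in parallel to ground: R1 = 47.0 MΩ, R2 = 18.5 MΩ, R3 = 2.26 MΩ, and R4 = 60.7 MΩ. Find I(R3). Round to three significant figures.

Combine the parallel branches: R_p = (1/47.0 + 1/18.5 + 1/2.26 + 1/60.7)⁻¹ = 1.872 MΩ.
V_A = 11.2 × 1.872/4.612 = 4.546 V.
Branch current I = V_A/R3 = 4.546/2.26 = 2.011 µA.
(Equivalently: I_total = 2.429 µA, then current-divider fraction G_k/ΣG = 0.8282.)

I ≈ 2.01 µA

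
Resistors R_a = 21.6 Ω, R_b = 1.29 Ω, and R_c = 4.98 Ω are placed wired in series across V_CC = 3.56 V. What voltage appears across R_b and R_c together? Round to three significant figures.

ΣR = 21.6 + 1.29 + 4.98 = 27.87 Ω.
R_{R_b..R_c} = 1.29 + 4.98 = 6.270 Ω.
Voltage divider: V = V_CC · (6.270 / 27.87) = 3.56 × 0.2250 = 0.8009 V.

V ≈ 0.801 V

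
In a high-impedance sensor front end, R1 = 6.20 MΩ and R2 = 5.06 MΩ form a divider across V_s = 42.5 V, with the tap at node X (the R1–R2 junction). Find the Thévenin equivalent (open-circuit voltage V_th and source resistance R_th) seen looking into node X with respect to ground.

V_th is the unloaded tap voltage: V_s · R2/(R1+R2) = 42.5 × 0.4494 = 19.10 V.
With V_s suppressed (replaced by a short), R_th = R1 ‖ R2 = (6.200 × 5.06)/(6.200 + 5.06) = 2.786 MΩ.

V_th ≈ 19.1 V, R_th ≈ 2.79 MΩ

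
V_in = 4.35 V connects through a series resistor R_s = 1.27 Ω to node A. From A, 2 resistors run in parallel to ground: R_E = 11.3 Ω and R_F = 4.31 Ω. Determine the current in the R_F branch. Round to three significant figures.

Parallel bank: R_p = 1/(1/11.3 + 1/4.31) = 3.120 Ω.
V_A by voltage divider: V_A = 4.35 × 3.120/(1.27 + 3.120) = 3.092 V.
Branch current I = V_A/R_F = 3.092/4.31 = 0.7173 A.
(Equivalently: I_total = 0.9909 A, then current-divider fraction G_k/ΣG = 0.7239.)

I ≈ 0.717 A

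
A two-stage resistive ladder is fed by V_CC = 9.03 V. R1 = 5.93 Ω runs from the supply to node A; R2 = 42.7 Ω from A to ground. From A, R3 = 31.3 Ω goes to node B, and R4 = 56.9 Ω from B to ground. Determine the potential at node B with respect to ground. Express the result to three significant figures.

Looking into the second stage from A: R3 + R4 = 88.20 Ω appears in parallel with R2.
R2 ‖ (R3+R4) = 28.77 Ω.
First divider: V_A = V_CC · 28.77/(5.93 + 28.77) = 7.487 V.
Stage 2 is unloaded, so V_B = V_A · R4/(R3+R4) = 7.487 × 56.9/88.20 = 4.830 V.

V_B ≈ 4.83 V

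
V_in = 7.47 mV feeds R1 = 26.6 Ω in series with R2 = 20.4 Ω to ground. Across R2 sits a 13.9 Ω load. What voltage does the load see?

R2 ‖ R_L = (20.4 × 13.9)/(20.4 + 13.9) = 8.267 Ω.
Now apply the divider: V_out = 7.47 × 0.2371 = 1.771 mV.
(Unloaded it would be 3.24 mV; the load pulls it down.)

V_out ≈ 1.77 mV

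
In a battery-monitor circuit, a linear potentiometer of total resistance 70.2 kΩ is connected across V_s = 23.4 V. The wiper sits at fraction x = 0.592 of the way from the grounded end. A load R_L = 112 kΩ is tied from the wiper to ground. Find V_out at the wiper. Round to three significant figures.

The pot divides into 28.64 kΩ above the wiper and 41.56 kΩ below.
Lower segment in parallel with the load: 41.56 ‖ 112 = 30.31 kΩ.
V_out = 23.4 × 30.31/(28.64 + 30.31) = 12.03 V.

V_out ≈ 12.0 V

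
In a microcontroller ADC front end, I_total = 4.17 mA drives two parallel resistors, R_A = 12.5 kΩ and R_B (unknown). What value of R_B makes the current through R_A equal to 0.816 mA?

The fraction through R_A equals R_B/(R_A+R_B).
With f = 0.1957, R_B = R_A · f/(1−f) = 12.5 × 0.2433 = 3.041 kΩ.

R_B ≈ 3.04 kΩ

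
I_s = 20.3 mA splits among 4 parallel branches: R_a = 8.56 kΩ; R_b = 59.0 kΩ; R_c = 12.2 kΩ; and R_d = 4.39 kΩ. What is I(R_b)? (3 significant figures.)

Total conductance ΣG = 1/8.56 + 1/59.0 + 1/12.2 + 1/4.39 = 0.4435 (units of 1/kΩ).
R_b takes the fraction G_k/ΣG = 0.01695/0.4435 = 0.03821, so I = 20.3 × 0.03821 = 0.7757 mA.

I ≈ 0.776 mA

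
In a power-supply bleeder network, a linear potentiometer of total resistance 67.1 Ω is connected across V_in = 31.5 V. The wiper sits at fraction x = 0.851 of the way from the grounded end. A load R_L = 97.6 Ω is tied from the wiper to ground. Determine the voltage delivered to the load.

V_out ≈ 24.7 V

Lower segment x·R_p = 57.10 Ω; upper segment (1−x)·R_p = 9.998 Ω.
Lower segment in parallel with the load: 57.10 ‖ 97.6 = 36.03 Ω.
V_out = 31.5 × 36.03/(9.998 + 36.03) = 24.66 V.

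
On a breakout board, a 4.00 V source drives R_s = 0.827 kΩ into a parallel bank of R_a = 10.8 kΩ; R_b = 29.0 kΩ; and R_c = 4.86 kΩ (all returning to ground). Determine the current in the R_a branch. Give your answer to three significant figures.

Parallel bank: R_p = 1/(1/10.8 + 1/29.0 + 1/4.86) = 3.004 kΩ.
Node voltage V_A = V_in · R_p/(R_s + R_p) = 4.00 × 0.7842 = 3.137 V.
I(R_a) = V_A / R_a = 3.137/10.8 = 0.2904 mA.

I ≈ 0.290 mA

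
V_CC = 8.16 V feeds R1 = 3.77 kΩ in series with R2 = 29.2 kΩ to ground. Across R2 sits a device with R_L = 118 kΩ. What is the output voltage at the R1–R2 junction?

V_out ≈ 7.03 V

The load sits in parallel with R2, giving an effective lower resistance R2' = R2·R_L/(R2+R_L) = 23.41 kΩ.
Now apply the divider: V_out = 8.16 × 0.8613 = 7.028 V.
(Unloaded it would be 7.23 V; the load pulls it down.)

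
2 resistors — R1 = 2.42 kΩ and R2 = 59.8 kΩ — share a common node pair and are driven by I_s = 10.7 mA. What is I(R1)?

With just two branches, the current splits inversely with resistance.
So I = 10.7 × 59.8/62.22 = 10.28 mA.

I ≈ 10.3 mA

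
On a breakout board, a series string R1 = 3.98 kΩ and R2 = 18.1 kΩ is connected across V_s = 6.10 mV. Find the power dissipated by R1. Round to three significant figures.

P ≈ 0.304 nW

Series current I = V_s/ΣR = 6.10/22.08 = 0.2763 µA.
V(R1) = I·R = 1.100 mV; P = V·I = 1.100 × 0.2763 = 0.3038 nW.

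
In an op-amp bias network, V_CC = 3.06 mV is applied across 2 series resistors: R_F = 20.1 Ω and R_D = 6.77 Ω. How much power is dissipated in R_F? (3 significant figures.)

P ≈ 0.261 µW

ΣR = 26.87 Ω → I = 3.06/26.87 = 0.1139 mA.
P = I²R = 0.01297 × 20.1 = 0.2607 µW.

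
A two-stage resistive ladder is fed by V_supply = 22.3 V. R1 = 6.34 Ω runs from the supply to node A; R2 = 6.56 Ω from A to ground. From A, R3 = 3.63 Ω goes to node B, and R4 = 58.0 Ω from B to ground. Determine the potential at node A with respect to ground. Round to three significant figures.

Looking into the second stage from A: R3 + R4 = 61.63 Ω appears in parallel with R2.
Effective lower resistance at A: R2 ‖ 61.63 = 5.929 Ω.
First divider: V_A = V_supply · 5.929/(6.34 + 5.929) = 10.78 V.

V_A ≈ 10.8 V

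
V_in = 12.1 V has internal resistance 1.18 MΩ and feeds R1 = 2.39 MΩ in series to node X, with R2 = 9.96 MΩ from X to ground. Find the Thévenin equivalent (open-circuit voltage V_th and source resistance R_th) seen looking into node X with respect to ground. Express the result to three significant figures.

R1' = 1.18 + 2.39 = 3.570 MΩ (source resistance + R1).
Open-circuit (no load on X): V_th = V_in · R2/(R1' + R2) = 12.1 × 9.96/(3.570 + 9.96) = 8.907 V.
Zeroing V_in shorts the top of R1' to ground, so R_th = R1' ‖ R2 = 2.628 MΩ.

V_th ≈ 8.91 V, R_th ≈ 2.63 MΩ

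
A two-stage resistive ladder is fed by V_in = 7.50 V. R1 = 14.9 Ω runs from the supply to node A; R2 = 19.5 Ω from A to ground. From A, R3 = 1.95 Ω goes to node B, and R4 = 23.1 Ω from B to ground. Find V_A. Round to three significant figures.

V_A ≈ 3.18 V

Looking into the second stage from A: R3 + R4 = 25.05 Ω appears in parallel with R2.
R2 ‖ (R3+R4) = 10.96 Ω.
First divider: V_A = V_in · 10.96/(14.9 + 10.96) = 3.179 V.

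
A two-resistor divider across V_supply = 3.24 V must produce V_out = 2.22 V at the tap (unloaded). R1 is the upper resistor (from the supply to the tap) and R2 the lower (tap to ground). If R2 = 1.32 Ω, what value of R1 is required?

Required fraction k = V_out/V_supply = 0.6852.
R1 = R2·(1/k − 1) = 1.32 × 0.4595 = 0.6065 Ω.

R1 ≈ 0.606 Ω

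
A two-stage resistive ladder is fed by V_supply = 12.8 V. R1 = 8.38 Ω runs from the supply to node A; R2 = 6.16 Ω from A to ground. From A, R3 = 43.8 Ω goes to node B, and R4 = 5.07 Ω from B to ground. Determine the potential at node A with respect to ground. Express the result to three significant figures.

Looking into the second stage from A: R3 + R4 = 48.87 Ω appears in parallel with R2.
R2 ‖ (R3+R4) = 5.470 Ω.
V_A = 12.8 × 5.470/(8.38 + 5.470) = 5.056 V.

V_A ≈ 5.06 V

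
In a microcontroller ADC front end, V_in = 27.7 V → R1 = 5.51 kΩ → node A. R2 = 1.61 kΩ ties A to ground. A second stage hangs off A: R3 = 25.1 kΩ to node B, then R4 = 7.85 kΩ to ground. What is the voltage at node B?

V_B ≈ 1.44 V

The second stage (R3 + R4 = 32.95 kΩ) loads node A in parallel with R2.
R2 ‖ (R3+R4) = 1.535 kΩ.
So V_A = 27.7 × 0.2179 = 6.035 V.
Stage 2 is unloaded, so V_B = V_A · R4/(R3+R4) = 6.035 × 7.85/32.95 = 1.438 V.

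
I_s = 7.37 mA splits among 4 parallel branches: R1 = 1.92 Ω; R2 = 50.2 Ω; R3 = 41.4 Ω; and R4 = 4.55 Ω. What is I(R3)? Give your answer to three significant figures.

I ≈ 0.227 mA

Total conductance ΣG = 1/1.92 + 1/50.2 + 1/41.4 + 1/4.55 = 0.7847 (units of 1/Ω).
Current divider: I(R3) = I_s · G_k/ΣG = 7.37 × (0.02415/0.7847) = 7.37 × 0.03078 = 0.2269 mA.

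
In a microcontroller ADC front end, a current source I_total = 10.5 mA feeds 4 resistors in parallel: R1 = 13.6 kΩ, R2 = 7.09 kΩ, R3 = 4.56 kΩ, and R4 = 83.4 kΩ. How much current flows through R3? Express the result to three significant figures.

ΣG = 1/13.6 + 1/7.09 + 1/4.56 + 1/83.4 = 0.4459.
By the current-divider rule, I = I_total · G_k/ΣG = 10.5 × 0.4919 = 5.164 mA.

I ≈ 5.16 mA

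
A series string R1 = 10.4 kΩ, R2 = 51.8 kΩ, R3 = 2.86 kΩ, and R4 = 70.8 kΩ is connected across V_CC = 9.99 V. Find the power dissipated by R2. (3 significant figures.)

The common current is I = 9.99/135.9 = 0.07353 mA.
P = I²R = 0.005407 × 51.8 = 0.2801 mW.

P ≈ 0.280 mW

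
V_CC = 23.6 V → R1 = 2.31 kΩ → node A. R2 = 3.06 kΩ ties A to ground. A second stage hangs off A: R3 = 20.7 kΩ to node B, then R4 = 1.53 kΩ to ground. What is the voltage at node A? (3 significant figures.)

Node A sees R2 in parallel with the series input of stage 2, R3 + R4 = 22.23 kΩ.
Effective lower resistance at A: R2 ‖ 22.23 = 2.690 kΩ.
First divider: V_A = V_CC · 2.690/(2.31 + 2.690) = 12.70 V.

V_A ≈ 12.7 V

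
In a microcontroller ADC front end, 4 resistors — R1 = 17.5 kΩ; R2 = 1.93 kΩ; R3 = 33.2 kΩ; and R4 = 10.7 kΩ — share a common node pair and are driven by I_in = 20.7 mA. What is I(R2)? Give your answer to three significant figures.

ΣG = 1/17.5 + 1/1.93 + 1/33.2 + 1/10.7 = 0.6989.
R2 takes the fraction G_k/ΣG = 0.5181/0.6989 = 0.7414, so I = 20.7 × 0.7414 = 15.35 mA.

I ≈ 15.3 mA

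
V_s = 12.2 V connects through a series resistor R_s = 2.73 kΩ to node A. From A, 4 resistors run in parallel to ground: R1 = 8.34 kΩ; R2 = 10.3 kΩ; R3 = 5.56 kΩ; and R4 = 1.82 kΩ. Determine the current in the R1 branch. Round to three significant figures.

I ≈ 0.408 mA

Combine the parallel branches: R_p = (1/8.34 + 1/10.3 + 1/5.56 + 1/1.82)⁻¹ = 1.057 kΩ.
V_A = 12.2 × 1.057/3.787 = 3.405 V.
I(R1) = V_A / R1 = 3.405/8.34 = 0.4082 mA.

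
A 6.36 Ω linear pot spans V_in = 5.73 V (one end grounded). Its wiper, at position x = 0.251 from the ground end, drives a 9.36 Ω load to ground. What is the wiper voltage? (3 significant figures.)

V_out ≈ 1.28 V

Lower segment x·R_p = 1.596 Ω; upper segment (1−x)·R_p = 4.764 Ω.
Lower segment in parallel with the load: 1.596 ‖ 9.36 = 1.364 Ω.
Loaded-divider output: V_out = 5.73 × 0.2226 = 1.275 V.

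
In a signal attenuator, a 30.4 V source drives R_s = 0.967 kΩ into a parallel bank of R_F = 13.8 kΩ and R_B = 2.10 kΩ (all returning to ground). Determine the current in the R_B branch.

I ≈ 9.46 mA

Equivalent of the parallel group: R_p = 1.823 kΩ.
V_A = 30.4 × 1.823/2.790 = 19.86 V.
Branch current I = V_A/R_B = 19.86/2.10 = 9.458 mA.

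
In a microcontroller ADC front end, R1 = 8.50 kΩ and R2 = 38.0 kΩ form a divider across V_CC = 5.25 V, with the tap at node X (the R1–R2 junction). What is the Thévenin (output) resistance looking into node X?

Looking into X with the source shorted: R_th = R1·R2/(R1+R2) = 8.500 × 38.0/46.50 = 6.946 kΩ.

R_th ≈ 6.95 kΩ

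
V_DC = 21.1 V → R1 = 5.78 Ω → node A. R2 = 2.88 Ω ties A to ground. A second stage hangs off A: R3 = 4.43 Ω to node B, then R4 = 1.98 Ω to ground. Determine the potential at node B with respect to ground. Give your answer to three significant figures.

The second stage (R3 + R4 = 6.410 Ω) loads node A in parallel with R2.
R2 ‖ (R3+R4) = 1.987 Ω.
V_A = 21.1 × 1.987/(5.78 + 1.987) = 5.398 V.
Stage 2 is unloaded, so V_B = V_A · R4/(R3+R4) = 5.398 × 1.98/6.410 = 1.667 V.

V_B ≈ 1.67 V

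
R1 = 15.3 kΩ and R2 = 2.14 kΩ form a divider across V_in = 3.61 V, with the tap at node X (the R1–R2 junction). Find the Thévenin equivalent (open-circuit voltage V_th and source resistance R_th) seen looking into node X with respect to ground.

V_th ≈ 0.443 V, R_th ≈ 1.88 kΩ

V_th is the unloaded tap voltage: V_in · R2/(R1+R2) = 3.61 × 0.1227 = 0.4430 V.
Zeroing V_in shorts the top of R1 to ground, so R_th = R1 ‖ R2 = 1.877 kΩ.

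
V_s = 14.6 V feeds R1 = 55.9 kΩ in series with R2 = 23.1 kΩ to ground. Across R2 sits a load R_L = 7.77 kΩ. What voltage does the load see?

V_out ≈ 1.38 V

The load sits in parallel with R2, giving an effective lower resistance R2' = R2·R_L/(R2+R_L) = 5.814 kΩ.
Voltage divider with the loaded lower leg: V_out = 14.6 × 5.814/(55.9 + 5.814) = 14.6 × 0.09421 = 1.376 V.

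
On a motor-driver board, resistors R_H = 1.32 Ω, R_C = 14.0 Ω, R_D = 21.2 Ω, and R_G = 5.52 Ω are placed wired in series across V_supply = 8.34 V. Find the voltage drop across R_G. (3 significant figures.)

ΣR = 1.32 + 14.0 + 21.2 + 5.52 = 42.04 Ω.
V = V_supply · R/ΣR = 8.34 × 0.1313 = 1.095 V.

V ≈ 1.10 V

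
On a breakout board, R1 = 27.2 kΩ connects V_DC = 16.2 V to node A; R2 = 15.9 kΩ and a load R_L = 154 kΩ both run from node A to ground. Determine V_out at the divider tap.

V_out ≈ 5.61 V

First combine the lower leg with the load: R2 ‖ R_L = 14.41 kΩ.
Voltage divider with the loaded lower leg: V_out = 16.2 × 14.41/(27.2 + 14.41) = 16.2 × 0.3463 = 5.611 V.
(Unloaded it would be 5.98 V; the load pulls it down.)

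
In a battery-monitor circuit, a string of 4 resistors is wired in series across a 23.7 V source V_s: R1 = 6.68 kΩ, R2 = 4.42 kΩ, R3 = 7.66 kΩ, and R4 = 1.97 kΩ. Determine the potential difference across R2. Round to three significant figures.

V ≈ 5.05 V

ΣR = 6.68 + 4.42 + 7.66 + 1.97 = 20.73 kΩ.
By the voltage-divider rule, V = 23.7 × 4.420/20.73 = 5.053 V.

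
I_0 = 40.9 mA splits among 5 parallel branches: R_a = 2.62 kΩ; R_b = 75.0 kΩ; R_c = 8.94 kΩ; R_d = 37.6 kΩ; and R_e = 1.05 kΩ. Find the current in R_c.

Total conductance ΣG = 1/2.62 + 1/75.0 + 1/8.94 + 1/37.6 + 1/1.05 = 1.486 (units of 1/kΩ).
Current divider: I(R_c) = I_0 · G_k/ΣG = 40.9 × (0.1119/1.486) = 40.9 × 0.07528 = 3.079 mA.

I ≈ 3.08 mA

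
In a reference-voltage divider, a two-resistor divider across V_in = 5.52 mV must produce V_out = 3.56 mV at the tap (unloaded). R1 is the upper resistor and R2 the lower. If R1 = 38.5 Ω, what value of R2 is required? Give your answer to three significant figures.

R2 ≈ 69.9 Ω

The divider ratio is R2/(R1+R2) = 3.56/5.52 = 0.6449.
So R2 = R1 · V_out/(V_in − V_out) = 38.5 × 3.56/(5.52 − 3.56) = 38.5 × 1.816 = 69.93 Ω.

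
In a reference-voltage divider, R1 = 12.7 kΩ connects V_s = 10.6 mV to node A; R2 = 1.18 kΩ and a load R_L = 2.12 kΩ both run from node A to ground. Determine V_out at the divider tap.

V_out ≈ 0.597 mV

The load sits in parallel with R2, giving an effective lower resistance R2' = R2·R_L/(R2+R_L) = 0.7581 kΩ.
Voltage divider with the loaded lower leg: V_out = 10.6 × 0.7581/(12.7 + 0.7581) = 10.6 × 0.05633 = 0.5971 mV.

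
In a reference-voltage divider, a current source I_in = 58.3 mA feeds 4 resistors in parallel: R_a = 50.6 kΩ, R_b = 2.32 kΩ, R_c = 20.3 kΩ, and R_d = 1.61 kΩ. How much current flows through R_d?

Conductances: ΣG = 1/50.6 + 1/2.32 + 1/20.3 + 1/1.61 = 1.121 (1/kΩ).
R_d takes the fraction G_k/ΣG = 0.6211/1.121 = 0.5540, so I = 58.3 × 0.5540 = 32.30 mA.

I ≈ 32.3 mA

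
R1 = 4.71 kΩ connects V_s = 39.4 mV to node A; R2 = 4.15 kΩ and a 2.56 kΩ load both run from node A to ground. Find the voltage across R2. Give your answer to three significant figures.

V_out ≈ 9.91 mV

First combine the lower leg with the load: R2 ‖ R_L = 1.583 kΩ.
Then V_out = V_s · R2'/(R1 + R2') = 39.4 × 1.583/6.293 = 9.912 mV.
(Unloaded it would be 18.5 mV; the load pulls it down.)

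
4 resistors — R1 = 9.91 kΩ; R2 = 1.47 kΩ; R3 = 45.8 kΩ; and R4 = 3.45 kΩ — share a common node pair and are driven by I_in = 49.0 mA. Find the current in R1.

Conductances: ΣG = 1/9.91 + 1/1.47 + 1/45.8 + 1/3.45 = 1.093 (1/kΩ).
Current divider: I(R1) = I_in · G_k/ΣG = 49.0 × (0.1009/1.093) = 49.0 × 0.09233 = 4.524 mA.

I ≈ 4.52 mA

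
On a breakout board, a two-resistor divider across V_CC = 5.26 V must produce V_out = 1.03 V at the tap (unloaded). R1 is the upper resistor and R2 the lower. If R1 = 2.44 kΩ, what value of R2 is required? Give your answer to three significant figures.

R2 ≈ 0.594 kΩ

Required fraction k = V_out/V_CC = 0.1958.
Rearranging, R2 = R1·k/(1−k) = 2.44 × 0.2435 = 0.5941 kΩ.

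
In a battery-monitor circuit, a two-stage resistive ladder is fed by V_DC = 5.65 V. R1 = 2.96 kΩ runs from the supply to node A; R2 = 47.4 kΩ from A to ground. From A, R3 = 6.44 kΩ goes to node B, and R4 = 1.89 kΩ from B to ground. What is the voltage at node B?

V_B ≈ 0.904 V

Node A sees R2 in parallel with the series input of stage 2, R3 + R4 = 8.330 kΩ.
Effective lower resistance at A: R2 ‖ 8.330 = 7.085 kΩ.
First divider: V_A = V_DC · 7.085/(2.96 + 7.085) = 3.985 V.
Stage 2 is unloaded, so V_B = V_A · R4/(R3+R4) = 3.985 × 1.89/8.330 = 0.9042 V.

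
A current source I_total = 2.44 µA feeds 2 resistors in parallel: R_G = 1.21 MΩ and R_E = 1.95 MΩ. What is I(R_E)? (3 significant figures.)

For two parallel branches, I_k = I_total · (other R)/(sum of R).
I(R_E) = 2.44 × 1.21/(1.21 + 1.95) = 2.44 × 0.3829 = 0.9343 µA.

I ≈ 0.934 µA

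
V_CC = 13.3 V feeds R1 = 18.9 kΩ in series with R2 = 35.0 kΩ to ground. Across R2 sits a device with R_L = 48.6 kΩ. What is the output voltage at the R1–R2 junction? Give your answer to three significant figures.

R2 ‖ R_L = (35.0 × 48.6)/(35.0 + 48.6) = 20.35 kΩ.
Then V_out = V_CC · R2'/(R1 + R2') = 13.3 × 20.35/39.25 = 6.895 V.

V_out ≈ 6.90 V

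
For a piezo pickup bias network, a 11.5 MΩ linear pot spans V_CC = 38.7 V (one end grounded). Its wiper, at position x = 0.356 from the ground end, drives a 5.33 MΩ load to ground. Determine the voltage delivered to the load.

Split the track: R_lower = x·R_p = 4.094 MΩ, R_upper = (1−x)·R_p = 7.406 MΩ.
R_L loads the lower segment: effective lower R = 2.315 MΩ.
Loaded-divider output: V_out = 38.7 × 0.2382 = 9.218 V.
(Unloaded: V_out = x·V_CC = 13.8 V.)

V_out ≈ 9.22 V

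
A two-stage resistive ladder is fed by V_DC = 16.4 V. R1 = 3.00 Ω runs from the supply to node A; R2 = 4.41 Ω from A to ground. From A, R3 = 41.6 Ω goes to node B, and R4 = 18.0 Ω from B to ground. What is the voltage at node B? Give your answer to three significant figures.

V_B ≈ 2.86 V

Looking into the second stage from A: R3 + R4 = 59.60 Ω appears in parallel with R2.
Effective lower resistance at A: R2 ‖ 59.60 = 4.106 Ω.
First divider: V_A = V_DC · 4.106/(3.00 + 4.106) = 9.476 V.
Then the unloaded second divider: V_B = V_A × R4/(R3+R4) = 9.476 × 0.3020 = 2.862 V.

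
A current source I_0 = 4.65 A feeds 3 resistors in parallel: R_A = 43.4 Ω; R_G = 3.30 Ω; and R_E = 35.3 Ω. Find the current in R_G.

I ≈ 3.98 A

Conductances: ΣG = 1/43.4 + 1/3.30 + 1/35.3 = 0.3544 (1/Ω).
Current divider: I(R_G) = I_0 · G_k/ΣG = 4.65 × (0.3030/0.3544) = 4.65 × 0.8551 = 3.976 A.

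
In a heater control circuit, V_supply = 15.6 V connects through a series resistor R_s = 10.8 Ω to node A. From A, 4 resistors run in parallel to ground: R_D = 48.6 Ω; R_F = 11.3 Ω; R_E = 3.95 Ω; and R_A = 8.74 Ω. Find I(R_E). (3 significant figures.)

Combine the parallel branches: R_p = (1/48.6 + 1/11.3 + 1/3.95 + 1/8.74)⁻¹ = 2.098 Ω.
Node voltage V_A = V_supply · R_p/(R_s + R_p) = 15.6 × 0.1627 = 2.537 V.
I(R_E) = V_A / R_E = 2.537/3.95 = 0.6424 A.

I ≈ 0.642 A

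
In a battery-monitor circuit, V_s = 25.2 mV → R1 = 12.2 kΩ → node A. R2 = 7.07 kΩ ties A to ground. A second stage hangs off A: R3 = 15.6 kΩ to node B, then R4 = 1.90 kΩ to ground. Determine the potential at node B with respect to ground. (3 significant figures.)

Node A sees R2 in parallel with the series input of stage 2, R3 + R4 = 17.50 kΩ.
R2 ‖ (R3+R4) = 5.036 kΩ.
So V_A = 25.2 × 0.2922 = 7.363 mV.
Stage 2 is unloaded, so V_B = V_A · R4/(R3+R4) = 7.363 × 1.90/17.50 = 0.7994 mV.

V_B ≈ 0.799 mV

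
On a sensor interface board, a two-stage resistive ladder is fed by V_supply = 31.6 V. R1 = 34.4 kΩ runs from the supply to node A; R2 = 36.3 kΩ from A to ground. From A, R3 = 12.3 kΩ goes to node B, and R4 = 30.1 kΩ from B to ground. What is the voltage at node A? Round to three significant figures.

V_A ≈ 11.5 V

Looking into the second stage from A: R3 + R4 = 42.40 kΩ appears in parallel with R2.
R2 ‖ (R3+R4) = 19.56 kΩ.
So V_A = 31.6 × 0.3625 = 11.45 V.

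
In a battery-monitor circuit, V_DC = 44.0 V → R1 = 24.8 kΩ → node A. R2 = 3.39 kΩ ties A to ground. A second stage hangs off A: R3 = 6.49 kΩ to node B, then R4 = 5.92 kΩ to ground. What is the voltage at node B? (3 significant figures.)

Node A sees R2 in parallel with the series input of stage 2, R3 + R4 = 12.41 kΩ.
R2 ‖ (R3+R4) = 2.663 kΩ.
So V_A = 44.0 × 0.09696 = 4.266 V.
Stage 2 is unloaded, so V_B = V_A · R4/(R3+R4) = 4.266 × 5.92/12.41 = 2.035 V.

V_B ≈ 2.04 V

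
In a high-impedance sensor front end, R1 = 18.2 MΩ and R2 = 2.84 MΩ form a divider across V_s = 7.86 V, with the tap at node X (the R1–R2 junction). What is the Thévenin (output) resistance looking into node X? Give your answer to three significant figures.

With V_s suppressed (replaced by a short), R_th = R1 ‖ R2 = (18.20 × 2.84)/(18.20 + 2.84) = 2.457 MΩ.

R_th ≈ 2.46 MΩ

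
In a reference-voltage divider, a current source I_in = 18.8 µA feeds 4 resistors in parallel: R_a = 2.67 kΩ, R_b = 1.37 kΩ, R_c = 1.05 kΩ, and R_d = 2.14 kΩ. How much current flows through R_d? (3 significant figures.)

I ≈ 3.48 µA

Total conductance ΣG = 1/2.67 + 1/1.37 + 1/1.05 + 1/2.14 = 2.524 (units of 1/kΩ).
R_d takes the fraction G_k/ΣG = 0.4673/2.524 = 0.1851, so I = 18.8 × 0.1851 = 3.480 µA.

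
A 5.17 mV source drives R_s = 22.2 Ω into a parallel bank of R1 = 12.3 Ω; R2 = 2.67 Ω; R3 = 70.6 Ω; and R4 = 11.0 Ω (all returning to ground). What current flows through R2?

Combine the parallel branches: R_p = (1/12.3 + 1/2.67 + 1/70.6 + 1/11.0)⁻¹ = 1.783 Ω.
V_A by voltage divider: V_A = 5.17 × 1.783/(22.2 + 1.783) = 0.3843 mV.
I(R2) = V_A / R2 = 0.3843/2.67 = 0.1439 mA.

I ≈ 0.144 mA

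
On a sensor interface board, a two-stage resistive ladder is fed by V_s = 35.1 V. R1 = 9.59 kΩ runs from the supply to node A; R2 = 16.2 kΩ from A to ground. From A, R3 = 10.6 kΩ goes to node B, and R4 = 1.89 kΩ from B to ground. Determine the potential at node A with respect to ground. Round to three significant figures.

Looking into the second stage from A: R3 + R4 = 12.49 kΩ appears in parallel with R2.
R2 ‖ (R3+R4) = 7.053 kΩ.
V_A = 35.1 × 7.053/(9.59 + 7.053) = 14.87 V.

V_A ≈ 14.9 V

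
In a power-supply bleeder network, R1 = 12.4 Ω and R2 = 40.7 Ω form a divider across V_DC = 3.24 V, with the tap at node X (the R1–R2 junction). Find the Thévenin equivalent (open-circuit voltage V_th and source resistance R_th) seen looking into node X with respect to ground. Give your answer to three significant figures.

V_th is the unloaded tap voltage: V_DC · R2/(R1+R2) = 3.24 × 0.7665 = 2.483 V.
Looking into X with the source shorted: R_th = R1·R2/(R1+R2) = 12.40 × 40.7/53.10 = 9.504 Ω.

V_th ≈ 2.48 V, R_th ≈ 9.50 Ω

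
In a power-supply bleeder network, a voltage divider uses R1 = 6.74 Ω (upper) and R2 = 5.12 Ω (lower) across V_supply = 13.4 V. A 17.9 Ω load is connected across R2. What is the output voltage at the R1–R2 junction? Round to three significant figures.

The load sits in parallel with R2, giving an effective lower resistance R2' = R2·R_L/(R2+R_L) = 3.981 Ω.
Now apply the divider: V_out = 13.4 × 0.3713 = 4.976 V.

V_out ≈ 4.98 V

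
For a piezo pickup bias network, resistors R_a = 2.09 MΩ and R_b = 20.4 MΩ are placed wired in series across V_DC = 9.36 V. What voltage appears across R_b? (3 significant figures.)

V ≈ 8.49 V

Total series resistance ΣR = 2.09 + 20.4 = 22.49 MΩ.
By the voltage-divider rule, V = 9.36 × 20.40/22.49 = 8.490 V.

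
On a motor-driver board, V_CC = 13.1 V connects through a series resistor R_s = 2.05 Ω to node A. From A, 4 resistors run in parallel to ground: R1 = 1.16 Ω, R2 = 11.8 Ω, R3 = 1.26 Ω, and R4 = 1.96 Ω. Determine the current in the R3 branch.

I ≈ 1.85 A

Parallel bank: R_p = 1/(1/1.16 + 1/11.8 + 1/1.26 + 1/1.96) = 0.4443 Ω.
Node voltage V_A = V_CC · R_p/(R_s + R_p) = 13.1 × 0.1781 = 2.334 V.
Branch current I = V_A/R3 = 2.334/1.26 = 1.852 A.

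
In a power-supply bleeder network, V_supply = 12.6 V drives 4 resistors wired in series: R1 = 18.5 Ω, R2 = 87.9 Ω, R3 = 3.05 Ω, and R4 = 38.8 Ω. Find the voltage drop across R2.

V ≈ 7.47 V

Series total: ΣR = 18.5 + 87.9 + 3.05 + 38.8 = 148.2 Ω.
V = V_supply · R/ΣR = 12.6 × 0.5929 = 7.471 V.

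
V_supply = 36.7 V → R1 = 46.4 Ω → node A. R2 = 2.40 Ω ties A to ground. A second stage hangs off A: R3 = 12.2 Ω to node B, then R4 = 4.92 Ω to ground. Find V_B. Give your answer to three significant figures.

V_B ≈ 0.458 V

Looking into the second stage from A: R3 + R4 = 17.12 Ω appears in parallel with R2.
R2 ‖ (R3+R4) = 2.105 Ω.
V_A = 36.7 × 2.105/(46.4 + 2.105) = 1.593 V.
Then the unloaded second divider: V_B = V_A × R4/(R3+R4) = 1.593 × 0.2874 = 0.4577 V.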